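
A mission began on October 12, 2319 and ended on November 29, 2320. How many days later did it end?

October 2319: 31 − 12 = 19 days remain.
Then 12 full months totalling 366 days.
November 1–29, 2320: 29 days.
Total: 19 + 366 + 29 = 414 days.

414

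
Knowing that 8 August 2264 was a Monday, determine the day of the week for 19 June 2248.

Monday

Count forward from the earlier date (June 19, 2248) to the later (August 8, 2264):
Day-of-year of June 19, 2248: 171.
Day-of-year of August 8, 2264: 221.
2248 has 366 days, so 366 − 171 = 195 days remain in 2248.
Full years 2249–2263: 12 common + 3 leap = 12×365 + 3×366 = 5478 days.
Total: 195 + 5478 + 221 = 5894 days.
5894 is a multiple of 7, so 19 June 2248 falls on the same weekday: Monday.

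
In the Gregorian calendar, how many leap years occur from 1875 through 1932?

Years divisible by 4: 1876, 1880, …, 1932 — 15 in all.
Of these, 1900 is divisible by 100 but not 400, so not leap.
Leap years: 15 − 1 = 14.

14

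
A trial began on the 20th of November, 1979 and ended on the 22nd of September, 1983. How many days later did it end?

1402

Day-of-year of November 20, 1979: 324.
Day-of-year of September 22, 1983: 265.
1979 has 365 days, so 365 − 324 = 41 days remain in 1979.
Full years: 1980: 366; 1981: 365; 1982: 365. Sum = 1096.
Total: 41 + 1096 + 265 = 1402 days.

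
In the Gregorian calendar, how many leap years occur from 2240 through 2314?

Years divisible by 4: 2240, 2244, …, 2312 — 19 in all.
Of these, 2300 is divisible by 100 but not 400, so not leap.
Leap years: 19 − 1 = 18.

18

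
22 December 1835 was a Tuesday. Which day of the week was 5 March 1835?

Thursday

Count forward from the earlier date (March 5, 1835) to the later (December 22, 1835):
March 1835: 31 − 5 = 26 days remain.
Then April (30), May (31), June (30), July (31), August (31), September (30), October (31), November (30): 30 + 31 + 30 + 31 + 31 + 30 + 31 + 30 = 244 days.
December 1–22, 1835: 22 days.
Total: 26 + 244 + 22 = 292 days.
292 mod 7 = 5, so 5 days before Tuesday is Thursday.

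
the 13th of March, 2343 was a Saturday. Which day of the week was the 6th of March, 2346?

Wednesday

Day-of-year of March 13, 2343: 72.
Day-of-year of March 6, 2346: 65.
2343 has 365 days, so 365 − 72 = 293 days remain in 2343.
Full years: 2344: 366; 2345: 365. Sum = 731.
Total: 293 + 731 + 65 = 1089 days.
1089 mod 7 = 4, so 4 days after Saturday is Wednesday.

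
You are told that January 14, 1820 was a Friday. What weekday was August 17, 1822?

Saturday

Day-of-year of January 14, 1820: 14.
Day-of-year of August 17, 1822: 229.
1820 has 366 days, so 366 − 14 = 352 days remain in 1820.
Full years: 1821: 365. Sum = 365.
Total: 352 + 365 + 229 = 946 days.
946 mod 7 = 1, so 1 day after Friday is Saturday.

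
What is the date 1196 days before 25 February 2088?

16 November 2084

Count 1196 days before February 25, 2088:
Day-of-year of November 16, 2084: 321.
Day-of-year of February 25, 2088: 56.
2084 has 366 days, so 366 − 321 = 45 days remain in 2084.
Full years: 2085: 365; 2086: 365; 2087: 365. Sum = 1095.
Total: 45 + 1095 + 56 = 1196 days.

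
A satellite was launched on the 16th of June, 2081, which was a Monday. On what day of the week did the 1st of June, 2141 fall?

Thursday

Day-of-year of June 16, 2081: 167.
Day-of-year of June 1, 2141: 152.
2081 has 365 days, so 365 − 167 = 198 days remain in 2081.
Full years 2082–2140: 45 common + 14 leap = 45×365 + 14×366 = 21549 days.
Total: 198 + 21549 + 152 = 21899 days.
21899 mod 7 = 3, so 3 days after Monday is Thursday.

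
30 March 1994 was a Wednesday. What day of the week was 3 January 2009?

Saturday

From March 30, 1994 to March 30, 2008: 14 years, of which 4 contain a Feb 29 — 10×365 + 4×366 = 5114 days.
(2000 is a leap year (divisible by 400).)
March 2008: 31 − 30 = 1 day remains.
Then 9 full months totalling 275 days.
January 1–3, 2009: 3 days.
Residual: 279 days.
Total: 5393 days.
5393 mod 7 = 3, so 3 days after Wednesday is Saturday.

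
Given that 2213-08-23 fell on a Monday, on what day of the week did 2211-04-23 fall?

Tuesday

Count forward from the earlier date (April 23, 2211) to the later (August 23, 2213):
Day-of-year of April 23, 2211: 113.
Day-of-year of August 23, 2213: 235.
2211 has 365 days, so 365 − 113 = 252 days remain in 2211.
Full years: 2212: 366. Sum = 366.
Total: 252 + 366 + 235 = 853 days.
853 mod 7 = 6, so 6 days before Monday is Tuesday.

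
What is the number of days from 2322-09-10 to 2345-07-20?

From September 10, 2322 to September 10, 2344: 22 years, of which 6 contain a Feb 29 — 16×365 + 6×366 = 8036 days.
September 2344: 30 − 10 = 20 days remain.
Then 9 full months totalling 273 days.
July 1–20, 2345: 20 days.
Residual: 313 days.
Total: 8349 days.

8349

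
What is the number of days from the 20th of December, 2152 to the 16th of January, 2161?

Day-of-year of December 20, 2152: 355.
Day-of-year of January 16, 2161: 16.
2152 has 366 days, so 366 − 355 = 11 days remain in 2152.
Full years 2153–2160: 6 common + 2 leap = 6×365 + 2×366 = 2922 days.
Total: 11 + 2922 + 16 = 2949 days.

2949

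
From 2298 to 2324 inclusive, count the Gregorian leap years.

6

Years divisible by 4 in [2298, 2324]: 2300, 2304, 2308, 2312, 2316, 2320, 2324.
Of these, 2300 is divisible by 100 but not 400, so not leap.
Leap years: 7 − 1 = 6.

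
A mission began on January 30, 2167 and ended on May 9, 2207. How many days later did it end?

14708

From January 30, 2167 to January 30, 2207: 40 years, of which 9 contain a Feb 29 — 31×365 + 9×366 = 14609 days.
(2200 is not a leap year (divisible by 100 but not 400).)
January 2207: 31 − 30 = 1 day remains.
Then February 2207 (28), March (31), April (30): 28 + 31 + 30 = 89 days.
May 1–9, 2207: 9 days.
Residual: 99 days.
Total: 14708 days.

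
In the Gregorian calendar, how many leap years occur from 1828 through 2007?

Years divisible by 4: 1828, 1832, …, 2004 — 45 in all.
Of these, 1900 is divisible by 100 but not 400, so not leap.
2000 is divisible by 400, so still leap.
Leap years: 45 − 1 = 44.

44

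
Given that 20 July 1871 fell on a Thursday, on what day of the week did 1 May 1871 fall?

Monday

Count forward from the earlier date (May 1, 1871) to the later (July 20, 1871):
May 1871: 31 − 1 = 30 days remain.
Then June (30): 30 days.
July 1–20, 1871: 20 days.
Total: 30 + 30 + 20 = 80 days.
80 mod 7 = 3, so 3 days before Thursday is Monday.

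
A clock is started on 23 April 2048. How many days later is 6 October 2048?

166

April 2048: 30 − 23 = 7 days remain.
Then May (31), June (30), July (31), August (31), September (30): 31 + 30 + 31 + 31 + 30 = 153 days.
October 1–6, 2048: 6 days.
Total: 7 + 153 + 6 = 166 days.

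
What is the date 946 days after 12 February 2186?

15 September 2188

Count 946 days after February 12, 2186:
Day-of-year of February 12, 2186: 43.
Day-of-year of September 15, 2188: 259.
2186 has 365 days, so 365 − 43 = 322 days remain in 2186.
Full years: 2187: 365. Sum = 365.
Total: 322 + 365 + 259 = 946 days.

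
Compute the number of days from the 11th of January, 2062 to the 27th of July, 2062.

January 2062: 31 − 11 = 20 days remain.
Then February 2062 (28), March (31), April (30), May (31), June (30): 28 + 31 + 30 + 31 + 30 = 150 days.
July 1–27, 2062: 27 days.
Total: 20 + 150 + 27 = 197 days.

197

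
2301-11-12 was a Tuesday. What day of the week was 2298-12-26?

Monday

Count forward from the earlier date (December 26, 2298) to the later (November 12, 2301):
December 26, 2298 → December 26, 2299: 365 days.
December 26, 2299 → December 26, 2300: 365 days (2300 is not a leap year (divisible by 100 but not 400)).
December 2300: 31 − 26 = 5 days remain.
Then 10 full months totalling 304 days.
November 1–12, 2301: 12 days.
Residual: 321 days.
Total: 1051 days.
1051 mod 7 = 1, so 1 day before Tuesday is Monday.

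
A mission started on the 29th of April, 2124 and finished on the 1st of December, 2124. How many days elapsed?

April 2124: 30 − 29 = 1 day remains.
Then May (31), June (30), July (31), August (31), September (30), October (31), November (30): 31 + 30 + 31 + 31 + 30 + 31 + 30 = 214 days.
December 1, 2124: 1 day.
Total: 1 + 214 + 1 = 216 days.

216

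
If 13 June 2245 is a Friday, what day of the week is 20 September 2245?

June 2245: 30 − 13 = 17 days remain.
Then July (31), August (31): 31 + 31 = 62 days.
September 1–20, 2245: 20 days.
Total: 17 + 62 + 20 = 99 days.
99 mod 7 = 1, so 1 day after Friday is Saturday.

Saturday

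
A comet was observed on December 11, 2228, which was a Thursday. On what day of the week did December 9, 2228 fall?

Count forward from the earlier date (December 9, 2228) to the later (December 11, 2228):
Within December 2228: 11 − 9 = 2 days.
2 mod 7 = 2, so 2 days before Thursday is Tuesday.

Tuesday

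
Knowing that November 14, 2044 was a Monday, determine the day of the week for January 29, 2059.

Wednesday

From November 14, 2044 to November 14, 2058: 14 years, of which 3 contain a Feb 29 — 11×365 + 3×366 = 5113 days.
November 2058: 30 − 14 = 16 days remain.
Then December (31): 31 days.
January 1–29, 2059: 29 days.
Residual: 76 days.
Total: 5189 days.
5189 mod 7 = 2, so 2 days after Monday is Wednesday.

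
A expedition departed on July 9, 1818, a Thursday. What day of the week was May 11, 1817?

Count forward from the earlier date (May 11, 1817) to the later (July 9, 1818):
May 11, 1817 → May 11, 1818: 365 days.
May 1818: 31 − 11 = 20 days remain.
Then June (30): 30 days.
July 1–9, 1818: 9 days.
Residual: 59 days.
Total: 424 days.
424 mod 7 = 4, so 4 days before Thursday is Sunday.

Sunday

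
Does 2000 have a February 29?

Yes

2000 is a leap year (divisible by 400).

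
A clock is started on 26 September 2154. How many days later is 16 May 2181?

9729

From September 26, 2154 to September 26, 2180: 26 years, of which 7 contain a Feb 29 — 19×365 + 7×366 = 9497 days.
September 2180: 30 − 26 = 4 days remain.
Then October (31), November (30), December (31), January (31), February 2181 (28), March (31), April (30): 31 + 30 + 31 + 31 + 28 + 31 + 30 = 212 days.
May 1–16, 2181: 16 days.
Residual: 232 days.
Total: 9729 days.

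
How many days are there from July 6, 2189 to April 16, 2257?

From July 6, 2189 to July 6, 2256: 67 years, of which 16 contain a Feb 29 — 51×365 + 16×366 = 24471 days.
(2200 is not a leap year (divisible by 100 but not 400).)
July 2256: 31 − 6 = 25 days remain.
Then August (31), September (30), October (31), November (30), December (31), January (31), February 2257 (28), March (31): 31 + 30 + 31 + 30 + 31 + 31 + 28 + 31 = 243 days.
April 1–16, 2257: 16 days.
Residual: 284 days.
Total: 24755 days.

24755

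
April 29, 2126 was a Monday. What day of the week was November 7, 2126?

Thursday

April 2126: 30 − 29 = 1 day remains.
Then May (31), June (30), July (31), August (31), September (30), October (31): 31 + 30 + 31 + 31 + 30 + 31 = 184 days.
November 1–7, 2126: 7 days.
Total: 1 + 184 + 7 = 192 days.
192 mod 7 = 3, so 3 days after Monday is Thursday.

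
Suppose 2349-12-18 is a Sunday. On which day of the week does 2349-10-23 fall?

Sunday

Count forward from the earlier date (October 23, 2349) to the later (December 18, 2349):
October 2349: 31 − 23 = 8 days remain.
Then November (30): 30 days.
December 1–18, 2349: 18 days.
Total: 8 + 30 + 18 = 56 days.
56 is a multiple of 7, so 2349-10-23 falls on the same weekday: Sunday.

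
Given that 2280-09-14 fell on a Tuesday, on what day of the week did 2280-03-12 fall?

Count forward from the earlier date (March 12, 2280) to the later (September 14, 2280):
March 2280: 31 − 12 = 19 days remain.
Then April (30), May (31), June (30), July (31), August (31): 30 + 31 + 30 + 31 + 31 = 153 days.
September 1–14, 2280: 14 days.
Total: 19 + 153 + 14 = 186 days.
186 mod 7 = 4, so 4 days before Tuesday is Friday.

Friday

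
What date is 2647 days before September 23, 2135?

June 24, 2128

Count 2647 days before September 23, 2135:
From June 24, 2128 to June 24, 2135: 7 years, of which 1 contains a Feb 29 — 6×365 + 1×366 = 2556 days.
June 2135: 30 − 24 = 6 days remain.
Then July (31), August (31): 31 + 31 = 62 days.
September 1–23, 2135: 23 days.
Residual: 91 days.
Total: 2647 days.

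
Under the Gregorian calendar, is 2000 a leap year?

Yes

2000 is a leap year (divisible by 400).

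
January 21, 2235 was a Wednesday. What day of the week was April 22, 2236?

Friday

January 2235: 31 − 21 = 10 days remain.
Then 14 full months totalling 425 days.
April 1–22, 2236: 22 days.
Total: 10 + 425 + 22 = 457 days.
457 mod 7 = 2, so 2 days after Wednesday is Friday.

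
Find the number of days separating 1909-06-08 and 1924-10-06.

5599

From June 8, 1909 to June 8, 1924: 15 years, of which 4 contain a Feb 29 — 11×365 + 4×366 = 5479 days.
June 1924: 30 − 8 = 22 days remain.
Then July (31), August (31), September (30): 31 + 31 + 30 = 92 days.
October 1–6, 1924: 6 days.
Residual: 120 days.
Total: 5599 days.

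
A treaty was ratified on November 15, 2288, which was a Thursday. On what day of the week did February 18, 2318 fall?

Monday

Day-of-year of November 15, 2288: 320.
Day-of-year of February 18, 2318: 49.
2288 has 366 days, so 366 − 320 = 46 days remain in 2288.
Full years 2289–2317: 23 common + 6 leap = 23×365 + 6×366 = 10591 days.
Total: 46 + 10591 + 49 = 10686 days.
10686 mod 7 = 4, so 4 days after Thursday is Monday.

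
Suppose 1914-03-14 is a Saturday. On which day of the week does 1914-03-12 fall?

Thursday

Count forward from the earlier date (March 12, 1914) to the later (March 14, 1914):
Within March 1914: 14 − 12 = 2 days.
2 mod 7 = 2, so 2 days before Saturday is Thursday.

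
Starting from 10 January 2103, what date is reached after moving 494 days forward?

18 May 2104

Count 494 days after January 10, 2103:
January 2103: 31 − 10 = 21 days remain.
Then 15 full months totalling 455 days.
May 1–18, 2104: 18 days.
Total: 21 + 455 + 18 = 494 days.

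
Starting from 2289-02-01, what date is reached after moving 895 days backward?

2286-08-21

Count 895 days before February 1, 2289:
August 21, 2286 → August 21, 2287: 365 days.
August 21, 2287 → August 21, 2288: 366 days (2288 is a leap year).
August 2288: 31 − 21 = 10 days remain.
Then September (30), October (31), November (30), December (31), January (31): 30 + 31 + 30 + 31 + 31 = 153 days.
February 1, 2289: 1 day (2289 is not a leap year).
Residual: 164 days.
Total: 895 days.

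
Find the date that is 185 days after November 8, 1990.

May 12, 1991

Count 185 days after November 8, 1990:
November 1990: 30 − 8 = 22 days remain.
Then December (31), January (31), February 1991 (28), March (31), April (30): 31 + 31 + 28 + 31 + 30 = 151 days.
May 1–12, 1991: 12 days.
Total: 22 + 151 + 12 = 185 days.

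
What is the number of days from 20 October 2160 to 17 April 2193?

11867

Day-of-year of October 20, 2160: 294.
Day-of-year of April 17, 2193: 107.
2160 has 366 days, so 366 − 294 = 72 days remain in 2160.
Full years 2161–2192: 24 common + 8 leap = 24×365 + 8×366 = 11688 days.
Total: 72 + 11688 + 107 = 11867 days.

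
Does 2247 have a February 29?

2247 is not a leap year.

No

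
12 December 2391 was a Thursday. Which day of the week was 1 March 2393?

Monday

December 12, 2391 → December 12, 2392: 366 days (2392 is a leap year).
December 2392: 31 − 12 = 19 days remain.
Then January (31), February 2393 (28): 31 + 28 = 59 days.
March 1, 2393: 1 day.
Residual: 79 days.
Total: 445 days.
445 mod 7 = 4, so 4 days after Thursday is Monday.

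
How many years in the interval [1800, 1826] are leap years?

Years divisible by 4 in [1800, 1826]: 1800, 1804, 1808, 1812, 1816, 1820, 1824.
Of these, 1800 is divisible by 100 but not 400, so not leap.
Leap years: 7 − 1 = 6.

6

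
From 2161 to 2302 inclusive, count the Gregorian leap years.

33

Years divisible by 4: 2164, 2168, …, 2300 — 35 in all.
Of these, 2200, 2300 are divisible by 100 but not 400, so not leap.
Leap years: 35 − 2 = 33.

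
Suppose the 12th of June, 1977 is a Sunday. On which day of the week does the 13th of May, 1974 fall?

Count forward from the earlier date (May 13, 1974) to the later (June 12, 1977):
May 13, 1974 → May 13, 1975: 365 days.
May 13, 1975 → May 13, 1976: 366 days (1976 is a leap year).
May 13, 1976 → May 13, 1977: 365 days.
May 1977: 31 − 13 = 18 days remain.
June 1–12, 1977: 12 days.
Residual: 30 days.
Total: 1126 days.
1126 mod 7 = 6, so 6 days before Sunday is Monday.

Monday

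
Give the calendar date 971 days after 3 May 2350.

29 December 2352

Count 971 days after May 3, 2350:
Day-of-year of May 3, 2350: 123.
Day-of-year of December 29, 2352: 364.
2350 has 365 days, so 365 − 123 = 242 days remain in 2350.
Full years: 2351: 365. Sum = 365.
Total: 242 + 365 + 364 = 971 days.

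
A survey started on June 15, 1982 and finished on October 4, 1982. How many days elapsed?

June 1982: 30 − 15 = 15 days remain.
Then July (31), August (31), September (30): 31 + 31 + 30 = 92 days.
October 1–4, 1982: 4 days.
Total: 15 + 92 + 4 = 111 days.

111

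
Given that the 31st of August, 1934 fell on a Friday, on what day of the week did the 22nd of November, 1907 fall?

Count forward from the earlier date (November 22, 1907) to the later (August 31, 1934):
From November 22, 1907 to November 22, 1933: 26 years, of which 7 contain a Feb 29 — 19×365 + 7×366 = 9497 days.
November 1933: 30 − 22 = 8 days remain.
Then December (31), January (31), February 1934 (28), March (31), April (30), May (31), June (30), July (31): 31 + 31 + 28 + 31 + 30 + 31 + 30 + 31 = 243 days.
August 1–31, 1934: 31 days.
Residual: 282 days.
Total: 9779 days.
9779 is a multiple of 7, so the 22nd of November, 1907 falls on the same weekday: Friday.

Friday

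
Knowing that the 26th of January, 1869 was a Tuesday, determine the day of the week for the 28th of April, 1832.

Count forward from the earlier date (April 28, 1832) to the later (January 26, 1869):
From April 28, 1832 to April 28, 1868: 36 years, of which 9 contain a Feb 29 — 27×365 + 9×366 = 13149 days.
April 1868: 30 − 28 = 2 days remain.
Then May (31), June (30), July (31), August (31), September (30), October (31), November (30), December (31): 31 + 30 + 31 + 31 + 30 + 31 + 30 + 31 = 245 days.
January 1–26, 1869: 26 days.
Residual: 273 days.
Total: 13422 days.
13422 mod 7 = 3, so 3 days before Tuesday is Saturday.

Saturday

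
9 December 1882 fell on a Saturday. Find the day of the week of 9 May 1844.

Thursday

Count forward from the earlier date (May 9, 1844) to the later (December 9, 1882):
From May 9, 1844 to May 9, 1882: 38 years, of which 9 contain a Feb 29 — 29×365 + 9×366 = 13879 days.
May 1882: 31 − 9 = 22 days remain.
Then June (30), July (31), August (31), September (30), October (31), November (30): 30 + 31 + 31 + 30 + 31 + 30 = 183 days.
December 1–9, 1882: 9 days.
Residual: 214 days.
Total: 14093 days.
14093 mod 7 = 2, so 2 days before Saturday is Thursday.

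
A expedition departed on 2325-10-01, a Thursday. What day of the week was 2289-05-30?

Count forward from the earlier date (May 30, 2289) to the later (October 1, 2325):
Day-of-year of May 30, 2289: 150.
Day-of-year of October 1, 2325: 274.
2289 has 365 days, so 365 − 150 = 215 days remain in 2289.
Full years 2290–2324: 27 common + 8 leap = 27×365 + 8×366 = 12783 days.
Total: 215 + 12783 + 274 = 13272 days.
13272 is a multiple of 7, so 2289-05-30 falls on the same weekday: Thursday.

Thursday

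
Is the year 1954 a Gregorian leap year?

1954 is not a leap year.

No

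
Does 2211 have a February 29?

2211 is not a leap year.

No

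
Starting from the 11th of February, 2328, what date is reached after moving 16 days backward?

the 26th of January, 2328

Count 16 days before February 11, 2328:
January 2328: 31 − 26 = 5 days remain.
February 1–11, 2328: 11 days (2328 is a leap year).
Total: 5 + 11 = 16 days.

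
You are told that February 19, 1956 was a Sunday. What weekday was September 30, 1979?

Sunday

From February 19, 1956 to February 19, 1979: 23 years, of which 6 contain a Feb 29 — 17×365 + 6×366 = 8401 days.
February 1979: 28 − 19 = 9 days remain (1979 is not a leap year, so February has 28 days).
Then March (31), April (30), May (31), June (30), July (31), August (31): 31 + 30 + 31 + 30 + 31 + 31 = 184 days.
September 1–30, 1979: 30 days.
Residual: 223 days.
Total: 8624 days.
8624 is a multiple of 7, so September 30, 1979 falls on the same weekday: Sunday.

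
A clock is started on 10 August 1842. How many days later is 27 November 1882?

From August 10, 1842 to August 10, 1882: 40 years, of which 10 contain a Feb 29 — 30×365 + 10×366 = 14610 days.
August 1882: 31 − 10 = 21 days remain.
Then September (30), October (31): 30 + 31 = 61 days.
November 1–27, 1882: 27 days.
Residual: 109 days.
Total: 14719 days.

14719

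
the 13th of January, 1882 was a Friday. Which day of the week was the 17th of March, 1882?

January 1882: 31 − 13 = 18 days remain.
Then February 1882 (28): 28 days.
March 1–17, 1882: 17 days.
Total: 18 + 28 + 17 = 63 days.
63 is a multiple of 7, so the 17th of March, 1882 falls on the same weekday: Friday.

Friday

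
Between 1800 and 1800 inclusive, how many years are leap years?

0

Years divisible by 4 in [1800, 1800]: 1800.
Of these, 1800 is divisible by 100 but not 400, so not leap.
Leap years: 1 − 1 = 0.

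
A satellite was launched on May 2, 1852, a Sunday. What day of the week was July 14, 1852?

Wednesday

May 1852: 31 − 2 = 29 days remain.
Then June (30): 30 days.
July 1–14, 1852: 14 days.
Total: 29 + 30 + 14 = 73 days.
73 mod 7 = 3, so 3 days after Sunday is Wednesday.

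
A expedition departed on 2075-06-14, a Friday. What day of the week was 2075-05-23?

Thursday

Count forward from the earlier date (May 23, 2075) to the later (June 14, 2075):
May 2075: 31 − 23 = 8 days remain.
June 1–14, 2075: 14 days.
Total: 8 + 14 = 22 days.
22 mod 7 = 1, so 1 day before Friday is Thursday.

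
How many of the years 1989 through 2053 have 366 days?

16

Years divisible by 4: 1992, 1996, …, 2052 — 16 in all.
2000 is divisible by 400, so still leap.
No century exceptions apply. Count: 16.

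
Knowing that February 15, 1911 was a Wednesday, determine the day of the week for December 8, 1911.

February 1911: 28 − 15 = 13 days remain (1911 is not a leap year, so February has 28 days).
Then 9 full months totalling 275 days.
December 1–8, 1911: 8 days.
Total: 13 + 275 + 8 = 296 days.
296 mod 7 = 2, so 2 days after Wednesday is Friday.

Friday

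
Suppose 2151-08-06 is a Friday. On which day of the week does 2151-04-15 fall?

Count forward from the earlier date (April 15, 2151) to the later (August 6, 2151):
April 2151: 30 − 15 = 15 days remain.
Then May (31), June (30), July (31): 31 + 30 + 31 = 92 days.
August 1–6, 2151: 6 days.
Total: 15 + 92 + 6 = 113 days.
113 mod 7 = 1, so 1 day before Friday is Thursday.

Thursday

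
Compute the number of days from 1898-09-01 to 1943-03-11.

16261

From September 1, 1898 to September 1, 1942: 44 years, of which 10 contain a Feb 29 — 34×365 + 10×366 = 16070 days.
(1900 is not a leap year (divisible by 100 but not 400).)
September 1942: 30 − 1 = 29 days remain.
Then October (31), November (30), December (31), January (31), February 1943 (28): 31 + 30 + 31 + 31 + 28 = 151 days.
March 1–11, 1943: 11 days.
Residual: 191 days.
Total: 16261 days.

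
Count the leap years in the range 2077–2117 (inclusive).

Years divisible by 4 in [2077, 2117]: 2080, 2084, 2088, 2092, 2096, 2100, 2104, 2108, 2112, 2116.
Of these, 2100 is divisible by 100 but not 400, so not leap.
Leap years: 10 − 1 = 9.

9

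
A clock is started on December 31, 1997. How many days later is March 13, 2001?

1168

Day-of-year of December 31, 1997: 365.
Day-of-year of March 13, 2001: 72.
1997 has 365 days, so 365 − 365 = 0 days remain in 1997.
Full years: 1998: 365; 1999: 365; 2000: 366. Sum = 1096.
Total: 0 + 1096 + 72 = 1168 days.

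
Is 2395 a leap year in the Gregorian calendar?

2395 is not a leap year.

No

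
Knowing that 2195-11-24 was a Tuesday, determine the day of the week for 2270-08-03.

Wednesday

From November 24, 2195 to November 24, 2269: 74 years, of which 18 contain a Feb 29 — 56×365 + 18×366 = 27028 days.
(2200 is not a leap year (divisible by 100 but not 400).)
November 2269: 30 − 24 = 6 days remain.
Then December (31), January (31), February 2270 (28), March (31), April (30), May (31), June (30), July (31): 31 + 31 + 28 + 31 + 30 + 31 + 30 + 31 = 243 days.
August 1–3, 2270: 3 days.
Residual: 252 days.
Total: 27280 days.
27280 mod 7 = 1, so 1 day after Tuesday is Wednesday.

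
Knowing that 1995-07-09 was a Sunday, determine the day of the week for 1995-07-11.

Tuesday

Within July 1995: 11 − 9 = 2 days.
2 mod 7 = 2, so 2 days after Sunday is Tuesday.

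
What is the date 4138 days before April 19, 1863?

December 20, 1851

Count 4138 days before April 19, 1863:
Day-of-year of December 20, 1851: 354.
Day-of-year of April 19, 1863: 109.
1851 has 365 days, so 365 − 354 = 11 days remain in 1851.
Full years 1852–1862: 8 common + 3 leap = 8×365 + 3×366 = 4018 days.
Total: 11 + 4018 + 109 = 4138 days.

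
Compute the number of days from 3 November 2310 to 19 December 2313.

November 3, 2310 → November 3, 2311: 365 days.
November 3, 2311 → November 3, 2312: 366 days (2312 is a leap year).
November 3, 2312 → November 3, 2313: 365 days.
November 2313: 30 − 3 = 27 days remain.
December 1–19, 2313: 19 days.
Residual: 46 days.
Total: 1142 days.

1142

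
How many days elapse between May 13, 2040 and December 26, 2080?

From May 13, 2040 to May 13, 2080: 40 years, of which 10 contain a Feb 29 — 30×365 + 10×366 = 14610 days.
May 2080: 31 − 13 = 18 days remain.
Then June (30), July (31), August (31), September (30), October (31), November (30): 30 + 31 + 31 + 30 + 31 + 30 = 183 days.
December 1–26, 2080: 26 days.
Residual: 227 days.
Total: 14837 days.

14837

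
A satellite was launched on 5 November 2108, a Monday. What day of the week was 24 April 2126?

Day-of-year of November 5, 2108: 310.
Day-of-year of April 24, 2126: 114.
2108 has 366 days, so 366 − 310 = 56 days remain in 2108.
Full years 2109–2125: 13 common + 4 leap = 13×365 + 4×366 = 6209 days.
Total: 56 + 6209 + 114 = 6379 days.
6379 mod 7 = 2, so 2 days after Monday is Wednesday.

Wednesday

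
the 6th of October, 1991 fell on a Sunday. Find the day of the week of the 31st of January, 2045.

Day-of-year of October 6, 1991: 279.
Day-of-year of January 31, 2045: 31.
1991 has 365 days, so 365 − 279 = 86 days remain in 1991.
Full years 1992–2044: 39 common + 14 leap = 39×365 + 14×366 = 19359 days.
Total: 86 + 19359 + 31 = 19476 days.
19476 mod 7 = 2, so 2 days after Sunday is Tuesday.

Tuesday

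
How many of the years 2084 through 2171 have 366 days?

Years divisible by 4: 2084, 2088, …, 2168 — 22 in all.
Of these, 2100 is divisible by 100 but not 400, so not leap.
Leap years: 22 − 1 = 21.

21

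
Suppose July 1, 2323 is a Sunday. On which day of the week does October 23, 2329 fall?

Day-of-year of July 1, 2323: 182.
Day-of-year of October 23, 2329: 296.
2323 has 365 days, so 365 − 182 = 183 days remain in 2323.
Full years: 2324: 366; 2325: 365; 2326: 365; 2327: 365; 2328: 366. Sum = 1827.
Total: 183 + 1827 + 296 = 2306 days.
2306 mod 7 = 3, so 3 days after Sunday is Wednesday.

Wednesday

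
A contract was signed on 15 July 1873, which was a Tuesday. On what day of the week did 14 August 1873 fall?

Thursday

July 1873: 31 − 15 = 16 days remain.
August 1–14, 1873: 14 days.
Total: 16 + 14 = 30 days.
30 mod 7 = 2, so 2 days after Tuesday is Thursday.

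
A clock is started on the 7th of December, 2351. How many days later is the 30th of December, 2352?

389

December 7, 2351 → December 7, 2352: 366 days (2352 is a leap year).
Within December 2352: 30 − 7 = 23 days.
Total: 389 days.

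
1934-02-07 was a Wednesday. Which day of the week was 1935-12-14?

Saturday

February 1934: 28 − 7 = 21 days remain (1934 is not a leap year, so February has 28 days).
Then 21 full months totalling 640 days.
December 1–14, 1935: 14 days.
Total: 21 + 640 + 14 = 675 days.
675 mod 7 = 3, so 3 days after Wednesday is Saturday.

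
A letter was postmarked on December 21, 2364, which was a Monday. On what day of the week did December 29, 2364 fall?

Within December 2364: 29 − 21 = 8 days.
8 mod 7 = 1, so 1 day after Monday is Tuesday.

Tuesday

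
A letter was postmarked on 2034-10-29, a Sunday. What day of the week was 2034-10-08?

Count forward from the earlier date (October 8, 2034) to the later (October 29, 2034):
Within October 2034: 29 − 8 = 21 days.
21 is a multiple of 7, so 2034-10-08 falls on the same weekday: Sunday.

Sunday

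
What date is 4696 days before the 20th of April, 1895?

the 11th of June, 1882

Count 4696 days before April 20, 1895:
Day-of-year of June 11, 1882: 162.
Day-of-year of April 20, 1895: 110.
1882 has 365 days, so 365 − 162 = 203 days remain in 1882.
Full years 1883–1894: 9 common + 3 leap = 9×365 + 3×366 = 4383 days.
Total: 203 + 4383 + 110 = 4696 days.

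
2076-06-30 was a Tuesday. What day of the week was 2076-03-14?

Saturday

Count forward from the earlier date (March 14, 2076) to the later (June 30, 2076):
March 2076: 31 − 14 = 17 days remain.
Then April (30), May (31): 30 + 31 = 61 days.
June 1–30, 2076: 30 days.
Total: 17 + 61 + 30 = 108 days.
108 mod 7 = 3, so 3 days before Tuesday is Saturday.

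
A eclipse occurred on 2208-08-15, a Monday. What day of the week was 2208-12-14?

August 2208: 31 − 15 = 16 days remain.
Then September (30), October (31), November (30): 30 + 31 + 30 = 91 days.
December 1–14, 2208: 14 days.
Total: 16 + 91 + 14 = 121 days.
121 mod 7 = 2, so 2 days after Monday is Wednesday.

Wednesday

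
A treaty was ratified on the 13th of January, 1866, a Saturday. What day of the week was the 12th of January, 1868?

Sunday

January 13, 1866 → January 13, 1867: 365 days.
January 1867: 31 − 13 = 18 days remain.
Then 11 full months totalling 334 days.
January 1–12, 1868: 12 days.
Residual: 364 days.
Total: 729 days.
729 mod 7 = 1, so 1 day after Saturday is Sunday.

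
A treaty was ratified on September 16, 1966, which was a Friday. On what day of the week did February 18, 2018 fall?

Day-of-year of September 16, 1966: 259.
Day-of-year of February 18, 2018: 49.
1966 has 365 days, so 365 − 259 = 106 days remain in 1966.
Full years 1967–2017: 38 common + 13 leap = 38×365 + 13×366 = 18628 days.
Total: 106 + 18628 + 49 = 18783 days.
18783 mod 7 = 2, so 2 days after Friday is Sunday.

Sunday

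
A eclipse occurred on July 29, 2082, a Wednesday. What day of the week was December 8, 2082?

Tuesday

July 2082: 31 − 29 = 2 days remain.
Then August (31), September (30), October (31), November (30): 31 + 30 + 31 + 30 = 122 days.
December 1–8, 2082: 8 days.
Total: 2 + 122 + 8 = 132 days.
132 mod 7 = 6, so 6 days after Wednesday is Tuesday.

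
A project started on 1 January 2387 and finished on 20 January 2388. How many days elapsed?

January 2387: 31 − 1 = 30 days remain.
Then 11 full months totalling 334 days.
January 1–20, 2388: 20 days.
Total: 30 + 334 + 20 = 384 days.

384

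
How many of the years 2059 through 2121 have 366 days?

15

Years divisible by 4: 2060, 2064, …, 2120 — 16 in all.
Of these, 2100 is divisible by 100 but not 400, so not leap.
Leap years: 16 − 1 = 15.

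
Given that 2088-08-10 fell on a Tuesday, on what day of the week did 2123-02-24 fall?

Day-of-year of August 10, 2088: 223.
Day-of-year of February 24, 2123: 55.
2088 has 366 days, so 366 − 223 = 143 days remain in 2088.
Full years 2089–2122: 27 common + 7 leap = 27×365 + 7×366 = 12417 days.
Total: 143 + 12417 + 55 = 12615 days.
12615 mod 7 = 1, so 1 day after Tuesday is Wednesday.

Wednesday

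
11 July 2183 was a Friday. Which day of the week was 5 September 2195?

Saturday

Day-of-year of July 11, 2183: 192.
Day-of-year of September 5, 2195: 248.
2183 has 365 days, so 365 − 192 = 173 days remain in 2183.
Full years 2184–2194: 8 common + 3 leap = 8×365 + 3×366 = 4018 days.
Total: 173 + 4018 + 248 = 4439 days.
4439 mod 7 = 1, so 1 day after Friday is Saturday.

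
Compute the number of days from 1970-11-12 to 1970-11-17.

5

Within November 1970: 17 − 12 = 5 days.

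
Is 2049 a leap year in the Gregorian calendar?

2049 is not a leap year.

No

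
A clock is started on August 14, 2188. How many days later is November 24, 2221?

12154

From August 14, 2188 to August 14, 2221: 33 years, of which 7 contain a Feb 29 — 26×365 + 7×366 = 12052 days.
(2200 is not a leap year (divisible by 100 but not 400).)
August 2221: 31 − 14 = 17 days remain.
Then September (30), October (31): 30 + 31 = 61 days.
November 1–24, 2221: 24 days.
Residual: 102 days.
Total: 12154 days.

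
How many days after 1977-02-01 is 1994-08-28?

6417

From February 1, 1977 to February 1, 1994: 17 years, of which 4 contain a Feb 29 — 13×365 + 4×366 = 6209 days.
February 1994: 28 − 1 = 27 days remain (1994 is not a leap year, so February has 28 days).
Then March (31), April (30), May (31), June (30), July (31): 31 + 30 + 31 + 30 + 31 = 153 days.
August 1–28, 1994: 28 days.
Residual: 208 days.
Total: 6417 days.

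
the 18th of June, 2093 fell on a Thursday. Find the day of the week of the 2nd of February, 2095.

Wednesday

Day-of-year of June 18, 2093: 169.
Day-of-year of February 2, 2095: 33.
2093 has 365 days, so 365 − 169 = 196 days remain in 2093.
Full years: 2094: 365. Sum = 365.
Total: 196 + 365 + 33 = 594 days.
594 mod 7 = 6, so 6 days after Thursday is Wednesday.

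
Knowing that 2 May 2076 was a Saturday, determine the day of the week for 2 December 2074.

Count forward from the earlier date (December 2, 2074) to the later (May 2, 2076):
December 2074: 31 − 2 = 29 days remain.
Then 16 full months totalling 486 days.
May 1–2, 2076: 2 days.
Total: 29 + 486 + 2 = 517 days.
517 mod 7 = 6, so 6 days before Saturday is Sunday.

Sunday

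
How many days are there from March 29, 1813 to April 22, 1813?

March 1813: 31 − 29 = 2 days remain.
April 1–22, 1813: 22 days.
Total: 2 + 22 = 24 days.

24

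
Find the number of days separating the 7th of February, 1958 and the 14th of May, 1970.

From February 7, 1958 to February 7, 1970: 12 years, of which 3 contain a Feb 29 — 9×365 + 3×366 = 4383 days.
February 1970: 28 − 7 = 21 days remain (1970 is not a leap year, so February has 28 days).
Then March (31), April (30): 31 + 30 = 61 days.
May 1–14, 1970: 14 days.
Residual: 96 days.
Total: 4479 days.

4479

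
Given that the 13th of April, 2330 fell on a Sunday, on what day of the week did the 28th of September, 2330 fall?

April 2330: 30 − 13 = 17 days remain.
Then May (31), June (30), July (31), August (31): 31 + 30 + 31 + 31 = 123 days.
September 1–28, 2330: 28 days.
Total: 17 + 123 + 28 = 168 days.
168 is a multiple of 7, so the 28th of September, 2330 falls on the same weekday: Sunday.

Sunday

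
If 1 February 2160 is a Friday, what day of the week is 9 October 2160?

Thursday

February 2160: 29 − 1 = 28 days remain (2160 is a leap year, so February has 29 days).
Then March (31), April (30), May (31), June (30), July (31), August (31), September (30): 31 + 30 + 31 + 30 + 31 + 31 + 30 = 214 days.
October 1–9, 2160: 9 days.
Total: 28 + 214 + 9 = 251 days.
251 mod 7 = 6, so 6 days after Friday is Thursday.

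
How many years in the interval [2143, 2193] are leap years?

Years divisible by 4: 2144, 2148, …, 2192 — 13 in all.
No century exceptions apply. Count: 13.

13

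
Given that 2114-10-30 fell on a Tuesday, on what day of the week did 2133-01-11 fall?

Day-of-year of October 30, 2114: 303.
Day-of-year of January 11, 2133: 11.
2114 has 365 days, so 365 − 303 = 62 days remain in 2114.
Full years 2115–2132: 13 common + 5 leap = 13×365 + 5×366 = 6575 days.
Total: 62 + 6575 + 11 = 6648 days.
6648 mod 7 = 5, so 5 days after Tuesday is Sunday.

Sunday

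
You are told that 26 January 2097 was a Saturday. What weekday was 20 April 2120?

Saturday

From January 26, 2097 to January 26, 2120: 23 years, of which 4 contain a Feb 29 — 19×365 + 4×366 = 8399 days.
(2100 is not a leap year (divisible by 100 but not 400).)
January 2120: 31 − 26 = 5 days remain.
Then February 2120 (29), March (31): 29 + 31 = 60 days.
April 1–20, 2120: 20 days.
Residual: 85 days.
Total: 8484 days.
8484 is a multiple of 7, so 20 April 2120 falls on the same weekday: Saturday.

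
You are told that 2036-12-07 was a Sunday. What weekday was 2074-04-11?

Day-of-year of December 7, 2036: 342.
Day-of-year of April 11, 2074: 101.
2036 has 366 days, so 366 − 342 = 24 days remain in 2036.
Full years 2037–2073: 28 common + 9 leap = 28×365 + 9×366 = 13514 days.
Total: 24 + 13514 + 101 = 13639 days.
13639 mod 7 = 3, so 3 days after Sunday is Wednesday.

Wednesday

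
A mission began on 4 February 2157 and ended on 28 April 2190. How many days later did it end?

12136

From February 4, 2157 to February 4, 2190: 33 years, of which 8 contain a Feb 29 — 25×365 + 8×366 = 12053 days.
February 2190: 28 − 4 = 24 days remain (2190 is not a leap year, so February has 28 days).
Then March (31): 31 days.
April 1–28, 2190: 28 days.
Residual: 83 days.
Total: 12136 days.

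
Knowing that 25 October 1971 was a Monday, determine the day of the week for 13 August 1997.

Wednesday

Day-of-year of October 25, 1971: 298.
Day-of-year of August 13, 1997: 225.
1971 has 365 days, so 365 − 298 = 67 days remain in 1971.
Full years 1972–1996: 18 common + 7 leap = 18×365 + 7×366 = 9132 days.
Total: 67 + 9132 + 225 = 9424 days.
9424 mod 7 = 2, so 2 days after Monday is Wednesday.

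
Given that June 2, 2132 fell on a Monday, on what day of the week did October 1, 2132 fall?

June 2132: 30 − 2 = 28 days remain.
Then July (31), August (31), September (30): 31 + 31 + 30 = 92 days.
October 1, 2132: 1 day.
Total: 28 + 92 + 1 = 121 days.
121 mod 7 = 2, so 2 days after Monday is Wednesday.

Wednesday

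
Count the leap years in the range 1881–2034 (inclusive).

Years divisible by 4: 1884, 1888, …, 2032 — 38 in all.
Of these, 1900 is divisible by 100 but not 400, so not leap.
2000 is divisible by 400, so still leap.
Leap years: 38 − 1 = 37.

37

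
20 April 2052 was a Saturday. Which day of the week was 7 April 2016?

Count forward from the earlier date (April 7, 2016) to the later (April 20, 2052):
Day-of-year of April 7, 2016: 98.
Day-of-year of April 20, 2052: 111.
2016 has 366 days, so 366 − 98 = 268 days remain in 2016.
Full years 2017–2051: 27 common + 8 leap = 27×365 + 8×366 = 12783 days.
Total: 268 + 12783 + 111 = 13162 days.
13162 mod 7 = 2, so 2 days before Saturday is Thursday.

Thursday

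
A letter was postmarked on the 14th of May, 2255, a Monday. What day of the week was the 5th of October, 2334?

Day-of-year of May 14, 2255: 134.
Day-of-year of October 5, 2334: 278.
2255 has 365 days, so 365 − 134 = 231 days remain in 2255.
Full years 2256–2333: 59 common + 19 leap = 59×365 + 19×366 = 28489 days.
Total: 231 + 28489 + 278 = 28998 days.
28998 mod 7 = 4, so 4 days after Monday is Friday.

Friday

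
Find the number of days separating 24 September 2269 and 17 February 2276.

2337

September 24, 2269 → September 24, 2270: 365 days.
September 24, 2270 → September 24, 2271: 365 days.
September 24, 2271 → September 24, 2272: 366 days (2272 is a leap year).
September 24, 2272 → September 24, 2273: 365 days.
September 24, 2273 → September 24, 2274: 365 days.
September 24, 2274 → September 24, 2275: 365 days.
September 2275: 30 − 24 = 6 days remain.
Then October (31), November (30), December (31), January (31): 31 + 30 + 31 + 31 = 123 days.
February 1–17, 2276: 17 days (2276 is a leap year).
Residual: 146 days.
Total: 2337 days.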